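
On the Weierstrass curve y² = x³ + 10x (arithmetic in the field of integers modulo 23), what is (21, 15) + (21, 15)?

(12, 10)

tangent at (21, 15): λ = (3·21² + 10)/(2·15) ≡ 22/7. 7⁻¹ ≡ 10 (mod 23), so λ ≡ 22·10 ≡ 13.
  x = λ² - 21 - 21 = 169 - 42 ≡ 12; y = λ·(21 - 12) - 15 ≡ 10. → (12, 10)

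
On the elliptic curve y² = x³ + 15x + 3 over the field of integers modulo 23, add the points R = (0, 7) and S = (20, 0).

(11, 21)

(0, 7) + (20, 0). λ = (0 - 7)/(20 - 0) ≡ 16/20 mod 23. 20⁻¹ ≡ 15 (mod 23), so λ ≡ 10.
  x = λ² - 0 - 20 = 100 - 20 ≡ 11; y = λ·(0 - 11) - 7 ≡ 21. → (11, 21)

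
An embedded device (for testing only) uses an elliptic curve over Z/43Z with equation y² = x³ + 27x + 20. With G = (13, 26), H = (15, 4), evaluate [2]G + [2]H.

(35, 25)

First 2G:
Repeated addition: build up to 2G.
2G: tangent at (13, 26): λ = (3·13² + 27)/(2·26) ≡ 18/9. 9⁻¹ ≡ 24 (mod 43) since 9·24 = 216 ≡ 1, so λ ≡ 18·24 ≡ 2.
  x = λ² - 13 - 13 = 4 - 26 ≡ 21; y = λ·(13 - 21) - 26 ≡ 1. → (21, 1)
2G = (21, 1).
Next 2H:
Repeated addition: build up to 2H.
2H: tangent at (15, 4): λ = (3·15² + 27)/(2·4) ≡ 14/8. 8⁻¹ ≡ 27 (mod 43), so λ ≡ 14·27 ≡ 34.
  x = λ² - 15 - 15 = 1156 - 30 ≡ 8; y = λ·(15 - 8) - 4 ≡ 19. → (8, 19)
2H = (8, 19).
Finally 2G + 2H:
(21, 1) + (8, 19). λ = (19 - 1)/(8 - 21) ≡ 18/30 mod 43. 30⁻¹ ≡ 33 (mod 43), so λ ≡ 35.
  x = λ² - 21 - 8 = 1225 - 29 ≡ 35; y = λ·(21 - 35) - 1 ≡ 25. → (35, 25)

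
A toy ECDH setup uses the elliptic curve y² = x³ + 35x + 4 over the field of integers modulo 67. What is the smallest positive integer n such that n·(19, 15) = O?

12

2P: tangent at (19, 15): λ = (3·19² + 35)/(2·15) ≡ 46/30. 30⁻¹ ≡ 38 (mod 67) since 30·38 = 1140 ≡ 1, so λ ≡ 46·38 ≡ 6.
  x = λ² - 19 - 19 = 36 - 38 ≡ 65; y = λ·(19 - 65) - 15 ≡ 44. → (65, 44)
3P: (65, 44) + (19, 15). λ = (15 - 44)/(19 - 65) ≡ 38/21 mod 67. 21⁻¹ ≡ 16 (mod 67), so λ ≡ 5.
  x = λ² - 65 - 19 = 25 - 84 ≡ 8; y = λ·(65 - 8) - 44 ≡ 40. → (8, 40)
4P: (8, 40) + (19, 15). λ = (15 - 40)/(19 - 8) ≡ 42/11 mod 67. 11⁻¹ ≡ 61 (mod 67) since 11·61 = 671 ≡ 1, so λ ≡ 16.
  x = λ² - 8 - 19 = 256 - 27 ≡ 28; y = λ·(8 - 28) - 40 ≡ 42. → (28, 42)
5P: (28, 42) + (19, 15). λ = (15 - 42)/(19 - 28) ≡ 40/58 mod 67. 58⁻¹ ≡ 52 (mod 67), so λ ≡ 3.
  x = λ² - 28 - 19 = 9 - 47 ≡ 29; y = λ·(28 - 29) - 42 ≡ 22. → (29, 22)
6P: (29, 22) + (19, 15). λ = (15 - 22)/(19 - 29) ≡ 60/57 mod 67. 57⁻¹ ≡ 20 (mod 67) since 57·20 = 1140 ≡ 1, so λ ≡ 61.
  x = λ² - 29 - 19 = 3721 - 48 ≡ 55; y = λ·(29 - 55) - 22 ≡ 0. → (55, 0)
7P: (55, 0) + (19, 15). λ = (15 - 0)/(19 - 55) ≡ 15/31 mod 67. 31⁻¹ ≡ 13 (mod 67), so λ ≡ 61.
  x = λ² - 55 - 19 = 3721 - 74 ≡ 29; y = λ·(55 - 29) - 0 ≡ 45. → (29, 45)
8P: (29, 45) + (19, 15). λ = (15 - 45)/(19 - 29) ≡ 37/57 mod 67. 57⁻¹ ≡ 20 (mod 67) since 57·20 = 1140 ≡ 1, so λ ≡ 3.
  x = λ² - 29 - 19 = 9 - 48 ≡ 28; y = λ·(29 - 28) - 45 ≡ 25. → (28, 25)
9P: (28, 25) + (19, 15). λ = (15 - 25)/(19 - 28) ≡ 57/58 mod 67. 58⁻¹ ≡ 52 (mod 67) since 58·52 = 3016 ≡ 1, so λ ≡ 16.
  x = λ² - 28 - 19 = 256 - 47 ≡ 8; y = λ·(28 - 8) - 25 ≡ 27. → (8, 27)
10P: (8, 27) + (19, 15). λ = (15 - 27)/(19 - 8) ≡ 55/11 mod 67. 11⁻¹ ≡ 61 (mod 67), so λ ≡ 5.
  x = λ² - 8 - 19 = 25 - 27 ≡ 65; y = λ·(8 - 65) - 27 ≡ 23. → (65, 23)
11P: (65, 23) + (19, 15). λ = (15 - 23)/(19 - 65) ≡ 59/21 mod 67. 21⁻¹ ≡ 16 (mod 67), so λ ≡ 6.
  x = λ² - 65 - 19 = 36 - 84 ≡ 19; y = λ·(65 - 19) - 23 ≡ 52. → (19, 52)
12P: (19, 52) + (19, 15): same x and y₁ ≡ -y₂, so the sum is O.
12P = O, so the order is 12.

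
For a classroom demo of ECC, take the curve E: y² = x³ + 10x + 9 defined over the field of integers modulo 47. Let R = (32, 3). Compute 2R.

(15, 3)

tangent at (32, 3): λ = (3·32² + 10)/(2·3) ≡ 27/6. 6⁻¹ ≡ 8 (mod 47), so λ ≡ 27·8 ≡ 28.
  x = λ² - 32 - 32 = 784 - 64 ≡ 15; y = λ·(32 - 15) - 3 ≡ 3. → (15, 3)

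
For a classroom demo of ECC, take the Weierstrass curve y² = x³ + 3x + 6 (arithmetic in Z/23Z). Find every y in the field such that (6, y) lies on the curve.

x³ + 3x + 6 = 240 ≡ 10 (mod 23).
10 is a non-residue mod 23; no y exists.

none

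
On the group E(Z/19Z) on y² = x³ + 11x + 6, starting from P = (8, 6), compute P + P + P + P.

Double-and-add on 4 = (100)₂. Start with P = (8, 6) for the leading 1-bit.
double: tangent at (8, 6): λ = (3·8² + 11)/(2·6) ≡ 13/12. 12⁻¹ ≡ 8 (mod 19) since 12·8 = 96 ≡ 1, so λ ≡ 13·8 ≡ 9.
  x = λ² - 8 - 8 = 81 - 16 ≡ 8; y = λ·(8 - 8) - 6 ≡ 13. → (8, 13)
double: tangent at (8, 13): λ = (3·8² + 11)/(2·13) ≡ 13/7. 7⁻¹ ≡ 11 (mod 19), so λ ≡ 13·11 ≡ 10.
  x = λ² - 8 - 8 = 100 - 16 ≡ 8; y = λ·(8 - 8) - 13 ≡ 6. → (8, 6)

(8, 6)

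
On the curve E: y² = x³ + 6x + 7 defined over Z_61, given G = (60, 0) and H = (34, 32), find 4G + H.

First 4G:
Repeated addition: build up to 4G.
2G: (60, 0) + (60, 0): same x and y₁ ≡ -y₂, so the sum is the point at infinity.
3G: the point at infinity + (60, 0) = (60, 0) (identity).
4G: (60, 0) + (60, 0): same x and y₁ ≡ -y₂, so the sum is the point at infinity.
4G = the point at infinity.
Finally 4G + H:
the point at infinity + (34, 32) = (34, 32) (identity).

(34, 32)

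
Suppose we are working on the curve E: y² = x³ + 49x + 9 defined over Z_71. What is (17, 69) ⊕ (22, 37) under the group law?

(17, 69) + (22, 37). λ = (37 - 69)/(22 - 17) ≡ 39/5 mod 71. 5⁻¹ ≡ 57 (mod 71) since 5·57 = 285 ≡ 1, so λ ≡ 22.
  x = λ² - 17 - 22 = 484 - 39 ≡ 19; y = λ·(17 - 19) - 69 ≡ 29. → (19, 29)

(19, 29)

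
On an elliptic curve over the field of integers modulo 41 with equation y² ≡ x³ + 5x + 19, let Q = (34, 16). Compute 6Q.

Repeated addition: build up to 6Q.
2Q: tangent at (34, 16): λ = (3·34² + 5)/(2·16) ≡ 29/32. 32⁻¹ ≡ 9 (mod 41), so λ ≡ 29·9 ≡ 15.
  x = λ² - 34 - 34 = 225 - 68 ≡ 34; y = λ·(34 - 34) - 16 ≡ 25. → (34, 25)
3Q: (34, 25) + (34, 16): same x and y₁ ≡ -y₂, so the sum is 𝒪.
4Q: 𝒪 + (34, 16) = (34, 16) (identity).
5Q: tangent at (34, 16): λ = (3·34² + 5)/(2·16) ≡ 29/32. 32⁻¹ ≡ 9 (mod 41) since 32·9 = 288 ≡ 1, so λ ≡ 29·9 ≡ 15.
  x = λ² - 34 - 34 = 225 - 68 ≡ 34; y = λ·(34 - 34) - 16 ≡ 25. → (34, 25)
6Q: (34, 25) + (34, 16): same x and y₁ ≡ -y₂, so the sum is 𝒪.

O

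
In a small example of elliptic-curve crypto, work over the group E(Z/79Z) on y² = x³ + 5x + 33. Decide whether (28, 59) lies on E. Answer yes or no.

y² = 59² ≡ 5; x³ + 5x + 33 = 22125 ≡ 5 (mod 79). 5 = 5.

yes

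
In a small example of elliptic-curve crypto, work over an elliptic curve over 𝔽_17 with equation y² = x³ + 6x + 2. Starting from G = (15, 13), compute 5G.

(0, 11)

Repeated addition: build up to 5G.
2G: tangent at (15, 13): λ = (3·15² + 6)/(2·13) ≡ 1/9. 9⁻¹ ≡ 2 (mod 17), so λ ≡ 1·2 ≡ 2.
  x = λ² - 15 - 15 = 4 - 30 ≡ 8; y = λ·(15 - 8) - 13 ≡ 1. → (8, 1)
3G: (8, 1) + (15, 13). λ = (13 - 1)/(15 - 8) ≡ 12/7 mod 17. 7⁻¹ ≡ 5 (mod 17) since 7·5 = 35 ≡ 1, so λ ≡ 9.
  x = λ² - 8 - 15 = 81 - 23 ≡ 7; y = λ·(8 - 7) - 1 ≡ 8. → (7, 8)
4G: (7, 8) + (15, 13). λ = (13 - 8)/(15 - 7) ≡ 5/8 mod 17. 8⁻¹ ≡ 15 (mod 17), so λ ≡ 7.
  x = λ² - 7 - 15 = 49 - 22 ≡ 10; y = λ·(7 - 10) - 8 ≡ 5. → (10, 5)
5G: (10, 5) + (15, 13). λ = (13 - 5)/(15 - 10) ≡ 8/5 mod 17. 5⁻¹ ≡ 7 (mod 17) since 5·7 = 35 ≡ 1, so λ ≡ 5.
  x = λ² - 10 - 15 = 25 - 25 ≡ 0; y = λ·(10 - 0) - 5 ≡ 11. → (0, 11)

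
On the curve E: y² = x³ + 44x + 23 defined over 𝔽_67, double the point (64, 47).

tangent at (64, 47): λ = (3·64² + 44)/(2·47) ≡ 4/27. 27⁻¹ ≡ 5 (mod 67), so λ ≡ 4·5 ≡ 20.
  x = λ² - 64 - 64 = 400 - 128 ≡ 4; y = λ·(64 - 4) - 47 ≡ 14. → (4, 14)

(4, 14)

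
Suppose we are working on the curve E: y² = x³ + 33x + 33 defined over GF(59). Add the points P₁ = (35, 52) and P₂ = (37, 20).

(7, 31)

(35, 52) + (37, 20). λ = (20 - 52)/(37 - 35) ≡ 27/2 mod 59. 2⁻¹ ≡ 30 (mod 59), so λ ≡ 43.
  x = λ² - 35 - 37 = 1849 - 72 ≡ 7; y = λ·(35 - 7) - 52 ≡ 31. → (7, 31)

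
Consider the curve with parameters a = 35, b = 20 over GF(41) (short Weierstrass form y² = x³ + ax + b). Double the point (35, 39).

(37, 12)

tangent at (35, 39): λ = (3·35² + 35)/(2·39) ≡ 20/37. 37⁻¹ ≡ 10 (mod 41), so λ ≡ 20·10 ≡ 36.
  x = λ² - 35 - 35 = 1296 - 70 ≡ 37; y = λ·(35 - 37) - 39 ≡ 12. → (37, 12)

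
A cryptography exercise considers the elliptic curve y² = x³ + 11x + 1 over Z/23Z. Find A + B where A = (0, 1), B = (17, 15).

(0, 1) + (17, 15). λ = (15 - 1)/(17 - 0) ≡ 14/17 mod 23. 17⁻¹ ≡ 19 (mod 23) since 17·19 = 323 ≡ 1, so λ ≡ 13.
  x = λ² - 0 - 17 = 169 - 17 ≡ 14; y = λ·(0 - 14) - 1 ≡ 1. → (14, 1)

(14, 1)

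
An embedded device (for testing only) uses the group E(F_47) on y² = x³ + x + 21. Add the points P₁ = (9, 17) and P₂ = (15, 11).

(24, 45)

(9, 17) + (15, 11). λ = (11 - 17)/(15 - 9) ≡ 41/6 mod 47. 6⁻¹ ≡ 8 (mod 47) since 6·8 = 48 ≡ 1, so λ ≡ 46.
  x = λ² - 9 - 15 = 2116 - 24 ≡ 24; y = λ·(9 - 24) - 17 ≡ 45. → (24, 45)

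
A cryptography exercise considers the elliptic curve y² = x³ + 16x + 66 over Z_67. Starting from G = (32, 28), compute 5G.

Double-and-add on 5 = (101)₂. Start with G = (32, 28) for the leading 1-bit.
double: tangent at (32, 28): λ = (3·32² + 16)/(2·28) ≡ 6/56. 56⁻¹ ≡ 6 (mod 67) since 56·6 = 336 ≡ 1, so λ ≡ 6·6 ≡ 36.
  x = λ² - 32 - 32 = 1296 - 64 ≡ 26; y = λ·(32 - 26) - 28 ≡ 54. → (26, 54)
double: tangent at (26, 54): λ = (3·26² + 16)/(2·54) ≡ 34/41. 41⁻¹ ≡ 18 (mod 67), so λ ≡ 34·18 ≡ 9.
  x = λ² - 26 - 26 = 81 - 52 ≡ 29; y = λ·(26 - 29) - 54 ≡ 53. → (29, 53)
add G: (29, 53) + (32, 28). λ = (28 - 53)/(32 - 29) ≡ 42/3 mod 67. 3⁻¹ ≡ 45 (mod 67) since 3·45 = 135 ≡ 1, so λ ≡ 14.
  x = λ² - 29 - 32 = 196 - 61 ≡ 1; y = λ·(29 - 1) - 53 ≡ 4. → (1, 4)

(1, 4)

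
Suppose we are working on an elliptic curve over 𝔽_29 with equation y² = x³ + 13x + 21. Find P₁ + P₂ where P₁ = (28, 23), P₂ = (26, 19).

(8, 17)

(28, 23) + (26, 19). λ = (19 - 23)/(26 - 28) ≡ 25/27 mod 29. 27⁻¹ ≡ 14 (mod 29) since 27·14 = 378 ≡ 1, so λ ≡ 2.
  x = λ² - 28 - 26 = 4 - 54 ≡ 8; y = λ·(28 - 8) - 23 ≡ 17. → (8, 17)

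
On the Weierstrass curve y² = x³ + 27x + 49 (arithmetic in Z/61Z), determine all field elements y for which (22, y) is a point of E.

none

x³ + 27x + 49 = 11291 ≡ 6 (mod 61).
6 is a non-residue mod 61; no y exists.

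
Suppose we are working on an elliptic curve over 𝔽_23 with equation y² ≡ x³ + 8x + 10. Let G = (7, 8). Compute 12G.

Double-and-add on 12 = (1100)₂. Start with G = (7, 8) for the leading 1-bit.
double: tangent at (7, 8): λ = (3·7² + 8)/(2·8) ≡ 17/16. 16⁻¹ ≡ 13 (mod 23) since 16·13 = 208 ≡ 1, so λ ≡ 17·13 ≡ 14.
  x = λ² - 7 - 7 = 196 - 14 ≡ 21; y = λ·(7 - 21) - 8 ≡ 3. → (21, 3)
add G: (21, 3) + (7, 8). λ = (8 - 3)/(7 - 21) ≡ 5/9 mod 23. 9⁻¹ ≡ 18 (mod 23), so λ ≡ 21.
  x = λ² - 21 - 7 = 441 - 28 ≡ 22; y = λ·(21 - 22) - 3 ≡ 22. → (22, 22)
double: tangent at (22, 22): λ = (3·22² + 8)/(2·22) ≡ 11/21. 21⁻¹ ≡ 11 (mod 23), so λ ≡ 11·11 ≡ 6.
  x = λ² - 22 - 22 = 36 - 44 ≡ 15; y = λ·(22 - 15) - 22 ≡ 20. → (15, 20)
double: tangent at (15, 20): λ = (3·15² + 8)/(2·20) ≡ 16/17. 17⁻¹ ≡ 19 (mod 23), so λ ≡ 16·19 ≡ 5.
  x = λ² - 15 - 15 = 25 - 30 ≡ 18; y = λ·(15 - 18) - 20 ≡ 11. → (18, 11)

(18, 11)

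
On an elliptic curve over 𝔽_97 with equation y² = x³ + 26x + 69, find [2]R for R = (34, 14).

(78, 66)

tangent at (34, 14): λ = (3·34² + 26)/(2·14) ≡ 2/28. 28⁻¹ ≡ 52 (mod 97) since 28·52 = 1456 ≡ 1, so λ ≡ 2·52 ≡ 7.
  x = λ² - 34 - 34 = 49 - 68 ≡ 78; y = λ·(34 - 78) - 14 ≡ 66. → (78, 66)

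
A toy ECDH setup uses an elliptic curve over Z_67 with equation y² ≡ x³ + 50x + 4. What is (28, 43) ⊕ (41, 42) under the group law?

(21, 8)

(28, 43) + (41, 42). λ = (42 - 43)/(41 - 28) ≡ 66/13 mod 67. 13⁻¹ ≡ 31 (mod 67), so λ ≡ 36.
  x = λ² - 28 - 41 = 1296 - 69 ≡ 21; y = λ·(28 - 21) - 43 ≡ 8. → (21, 8)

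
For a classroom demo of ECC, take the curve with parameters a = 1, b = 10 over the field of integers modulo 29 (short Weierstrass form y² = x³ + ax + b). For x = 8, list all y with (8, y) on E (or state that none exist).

x³ + 1x + 10 = 530 ≡ 8 (mod 29).
8 is a non-residue mod 29; no y exists.

none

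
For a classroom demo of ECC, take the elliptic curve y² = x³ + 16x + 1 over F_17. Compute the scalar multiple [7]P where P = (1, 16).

Double-and-add on 7 = (111)₂. Start with P = (1, 16) for the leading 1-bit.
double: tangent at (1, 16): λ = (3·1² + 16)/(2·16) ≡ 2/15. 15⁻¹ ≡ 8 (mod 17), so λ ≡ 2·8 ≡ 16.
  x = λ² - 1 - 1 = 256 - 2 ≡ 16; y = λ·(1 - 16) - 16 ≡ 16. → (16, 16)
add P: (16, 16) + (1, 16). λ = (16 - 16)/(1 - 16) ≡ 0/2 mod 17. 2⁻¹ ≡ 9 (mod 17) since 2·9 = 18 ≡ 1, so λ ≡ 0.
  x = λ² - 16 - 1 = 0 - 17 ≡ 0; y = λ·(16 - 0) - 16 ≡ 1. → (0, 1)
double: tangent at (0, 1): λ = (3·0² + 16)/(2·1) ≡ 16/2. 2⁻¹ ≡ 9 (mod 17), so λ ≡ 16·9 ≡ 8.
  x = λ² - 0 - 0 = 64 - 0 ≡ 13; y = λ·(0 - 13) - 1 ≡ 14. → (13, 14)
add P: (13, 14) + (1, 16). λ = (16 - 14)/(1 - 13) ≡ 2/5 mod 17. 5⁻¹ ≡ 7 (mod 17), so λ ≡ 14.
  x = λ² - 13 - 1 = 196 - 14 ≡ 12; y = λ·(13 - 12) - 14 ≡ 0. → (12, 0)

(12, 0)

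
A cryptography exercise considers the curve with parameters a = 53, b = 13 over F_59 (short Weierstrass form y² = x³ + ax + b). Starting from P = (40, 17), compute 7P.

Double-and-add on 7 = (111)₂. Start with P = (40, 17) for the leading 1-bit.
double: tangent at (40, 17): λ = (3·40² + 53)/(2·17) ≡ 15/34. 34⁻¹ ≡ 33 (mod 59), so λ ≡ 15·33 ≡ 23.
  x = λ² - 40 - 40 = 529 - 80 ≡ 36; y = λ·(40 - 36) - 17 ≡ 16. → (36, 16)
add P: (36, 16) + (40, 17). λ = (17 - 16)/(40 - 36) ≡ 1/4 mod 59. 4⁻¹ ≡ 15 (mod 59), so λ ≡ 15.
  x = λ² - 36 - 40 = 225 - 76 ≡ 31; y = λ·(36 - 31) - 16 ≡ 0. → (31, 0)
double: (31, 0) + (31, 0): same x and y₁ ≡ -y₂, so the sum is the point at infinity.
add P: the point at infinity + (40, 17) = (40, 17) (identity).

(40, 17)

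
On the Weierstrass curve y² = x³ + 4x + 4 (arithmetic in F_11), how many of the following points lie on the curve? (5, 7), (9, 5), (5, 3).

0

(5, 7): 7² ≡ 5, rhs ≡ 6 → off.
(9, 5): 5² ≡ 3, rhs ≡ 10 → off.
(5, 3): 3² ≡ 9, rhs ≡ 6 → off.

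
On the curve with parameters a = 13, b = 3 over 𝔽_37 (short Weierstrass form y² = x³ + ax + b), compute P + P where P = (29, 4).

tangent at (29, 4): λ = (3·29² + 13)/(2·4) ≡ 20/8. 8⁻¹ ≡ 14 (mod 37), so λ ≡ 20·14 ≡ 21.
  x = λ² - 29 - 29 = 441 - 58 ≡ 13; y = λ·(29 - 13) - 4 ≡ 36. → (13, 36)

(13, 36)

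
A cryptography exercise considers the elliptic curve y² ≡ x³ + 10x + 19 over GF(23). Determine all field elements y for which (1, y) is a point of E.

none

x³ + 10x + 19 = 30 ≡ 7 (mod 23).
7 is a non-residue mod 23; no y exists.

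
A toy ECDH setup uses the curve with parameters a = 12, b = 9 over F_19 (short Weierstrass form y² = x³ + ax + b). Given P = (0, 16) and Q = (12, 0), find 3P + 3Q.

(0, 3)

First 3P:
Repeated addition: build up to 3P.
2P: tangent at (0, 16): λ = (3·0² + 12)/(2·16) ≡ 12/13. 13⁻¹ ≡ 3 (mod 19) since 13·3 = 39 ≡ 1, so λ ≡ 12·3 ≡ 17.
  x = λ² - 0 - 0 = 289 - 0 ≡ 4; y = λ·(0 - 4) - 16 ≡ 11. → (4, 11)
3P: (4, 11) + (0, 16). λ = (16 - 11)/(0 - 4) ≡ 5/15 mod 19. 15⁻¹ ≡ 14 (mod 19) since 15·14 = 210 ≡ 1, so λ ≡ 13.
  x = λ² - 4 - 0 = 169 - 4 ≡ 13; y = λ·(4 - 13) - 11 ≡ 5. → (13, 5)
3P = (13, 5).
Next 3Q:
Repeated addition: build up to 3Q.
2Q: (12, 0) + (12, 0): same x and y₁ ≡ -y₂, so the sum is 𝒪.
3Q: 𝒪 + (12, 0) = (12, 0) (identity).
3Q = (12, 0).
Finally 3P + 3Q:
(13, 5) + (12, 0). λ = (0 - 5)/(12 - 13) ≡ 14/18 mod 19. 18⁻¹ ≡ 18 (mod 19), so λ ≡ 5.
  x = λ² - 13 - 12 = 25 - 25 ≡ 0; y = λ·(13 - 0) - 5 ≡ 3. → (0, 3)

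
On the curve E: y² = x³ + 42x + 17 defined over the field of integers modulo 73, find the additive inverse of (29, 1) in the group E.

-(29, 1) = (29, -1 mod 73) = (29, 72).

(29, 72)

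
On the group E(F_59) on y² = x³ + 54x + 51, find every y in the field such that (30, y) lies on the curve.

x³ + 54x + 51 = 28671 ≡ 56 (mod 59).
56 is a non-residue mod 59; no y exists.

none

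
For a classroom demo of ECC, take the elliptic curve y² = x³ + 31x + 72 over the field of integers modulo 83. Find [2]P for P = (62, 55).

(69, 52)

tangent at (62, 55): λ = (3·62² + 31)/(2·55) ≡ 26/27. 27⁻¹ ≡ 40 (mod 83) since 27·40 = 1080 ≡ 1, so λ ≡ 26·40 ≡ 44.
  x = λ² - 62 - 62 = 1936 - 124 ≡ 69; y = λ·(62 - 69) - 55 ≡ 52. → (69, 52)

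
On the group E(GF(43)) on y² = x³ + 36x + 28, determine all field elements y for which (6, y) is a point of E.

none

x³ + 36x + 28 = 460 ≡ 30 (mod 43).
30 is a non-residue mod 43; no y exists.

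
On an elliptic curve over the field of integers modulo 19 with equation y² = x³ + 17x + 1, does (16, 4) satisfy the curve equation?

no

y² = 4² ≡ 16; x³ + 17x + 1 = 4369 ≡ 18 (mod 19). 16 ≠ 18.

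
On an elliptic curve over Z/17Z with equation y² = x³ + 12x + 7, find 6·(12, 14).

O

Write G = (12, 14).
Repeated addition: build up to 6G.
2G: tangent at (12, 14): λ = (3·12² + 12)/(2·14) ≡ 2/11. 11⁻¹ ≡ 14 (mod 17), so λ ≡ 2·14 ≡ 11.
  x = λ² - 12 - 12 = 121 - 24 ≡ 12; y = λ·(12 - 12) - 14 ≡ 3. → (12, 3)
3G: (12, 3) + (12, 14): same x and y₁ ≡ -y₂, so the sum is ∞.
4G: ∞ + (12, 14) = (12, 14) (identity).
5G: tangent at (12, 14): λ = (3·12² + 12)/(2·14) ≡ 2/11. 11⁻¹ ≡ 14 (mod 17), so λ ≡ 2·14 ≡ 11.
  x = λ² - 12 - 12 = 121 - 24 ≡ 12; y = λ·(12 - 12) - 14 ≡ 3. → (12, 3)
6G: (12, 3) + (12, 14): same x and y₁ ≡ -y₂, so the sum is ∞.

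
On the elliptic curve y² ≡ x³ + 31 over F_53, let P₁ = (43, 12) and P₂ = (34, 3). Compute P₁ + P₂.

(43, 12) + (34, 3). λ = (3 - 12)/(34 - 43) ≡ 44/44 mod 53. 44⁻¹ ≡ 47 (mod 53), so λ ≡ 1.
  x = λ² - 43 - 34 = 1 - 77 ≡ 30; y = λ·(43 - 30) - 12 ≡ 1. → (30, 1)

(30, 1)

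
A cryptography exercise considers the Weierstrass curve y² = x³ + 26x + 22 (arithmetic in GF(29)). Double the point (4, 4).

tangent at (4, 4): λ = (3·4² + 26)/(2·4) ≡ 16/8. 8⁻¹ ≡ 11 (mod 29), so λ ≡ 16·11 ≡ 2.
  x = λ² - 4 - 4 = 4 - 8 ≡ 25; y = λ·(4 - 25) - 4 ≡ 12. → (25, 12)

(25, 12)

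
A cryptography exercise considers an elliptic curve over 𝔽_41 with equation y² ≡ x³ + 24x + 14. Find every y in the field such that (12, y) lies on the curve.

x³ + 24x + 14 = 2030 ≡ 21 (mod 41).
Square roots of 21 mod 41: 12 and 29 (since 12² = 144 ≡ 21).

12, 29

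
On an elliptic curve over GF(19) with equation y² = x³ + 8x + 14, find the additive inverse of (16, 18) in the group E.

(16, 1)

-(16, 18) = (16, -18 mod 19) = (16, 1).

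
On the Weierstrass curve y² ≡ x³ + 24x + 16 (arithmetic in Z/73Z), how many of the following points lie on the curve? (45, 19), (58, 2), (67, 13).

(45, 19): 19² ≡ 69, rhs ≡ 22 → off.
(58, 2): 2² ≡ 4, rhs ≡ 4 → on.
(67, 13): 13² ≡ 23, rhs ≡ 21 → off.

1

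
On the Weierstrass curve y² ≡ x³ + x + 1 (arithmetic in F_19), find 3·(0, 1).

(15, 3)

Write P = (0, 1).
Repeated addition: build up to 3P.
2P: tangent at (0, 1): λ = (3·0² + 1)/(2·1) ≡ 1/2. 2⁻¹ ≡ 10 (mod 19) since 2·10 = 20 ≡ 1, so λ ≡ 1·10 ≡ 10.
  x = λ² - 0 - 0 = 100 - 0 ≡ 5; y = λ·(0 - 5) - 1 ≡ 6. → (5, 6)
3P: (5, 6) + (0, 1). λ = (1 - 6)/(0 - 5) ≡ 14/14 mod 19. 14⁻¹ ≡ 15 (mod 19) since 14·15 = 210 ≡ 1, so λ ≡ 1.
  x = λ² - 5 - 0 = 1 - 5 ≡ 15; y = λ·(5 - 15) - 6 ≡ 3. → (15, 3)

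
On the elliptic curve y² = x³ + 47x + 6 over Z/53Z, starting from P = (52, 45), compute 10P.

(28, 31)

Repeated addition: build up to 10P.
2P: tangent at (52, 45): λ = (3·52² + 47)/(2·45) ≡ 50/37. 37⁻¹ ≡ 43 (mod 53), so λ ≡ 50·43 ≡ 30.
  x = λ² - 52 - 52 = 900 - 104 ≡ 1; y = λ·(52 - 1) - 45 ≡ 1. → (1, 1)
3P: (1, 1) + (52, 45). λ = (45 - 1)/(52 - 1) ≡ 44/51 mod 53. 51⁻¹ ≡ 26 (mod 53) since 51·26 = 1326 ≡ 1, so λ ≡ 31.
  x = λ² - 1 - 52 = 961 - 53 ≡ 7; y = λ·(1 - 7) - 1 ≡ 25. → (7, 25)
4P: (7, 25) + (52, 45). λ = (45 - 25)/(52 - 7) ≡ 20/45 mod 53. 45⁻¹ ≡ 33 (mod 53), so λ ≡ 24.
  x = λ² - 7 - 52 = 576 - 59 ≡ 40; y = λ·(7 - 40) - 25 ≡ 31. → (40, 31)
5P: (40, 31) + (52, 45). λ = (45 - 31)/(52 - 40) ≡ 14/12 mod 53. 12⁻¹ ≡ 31 (mod 53), so λ ≡ 10.
  x = λ² - 40 - 52 = 100 - 92 ≡ 8; y = λ·(40 - 8) - 31 ≡ 24. → (8, 24)
6P: (8, 24) + (52, 45). λ = (45 - 24)/(52 - 8) ≡ 21/44 mod 53. 44⁻¹ ≡ 47 (mod 53), so λ ≡ 33.
  x = λ² - 8 - 52 = 1089 - 60 ≡ 22; y = λ·(8 - 22) - 24 ≡ 44. → (22, 44)
7P: (22, 44) + (52, 45). λ = (45 - 44)/(52 - 22) ≡ 1/30 mod 53. 30⁻¹ ≡ 23 (mod 53), so λ ≡ 23.
  x = λ² - 22 - 52 = 529 - 74 ≡ 31; y = λ·(22 - 31) - 44 ≡ 14. → (31, 14)
8P: (31, 14) + (52, 45). λ = (45 - 14)/(52 - 31) ≡ 31/21 mod 53. 21⁻¹ ≡ 48 (mod 53), so λ ≡ 4.
  x = λ² - 31 - 52 = 16 - 83 ≡ 39; y = λ·(31 - 39) - 14 ≡ 7. → (39, 7)
9P: (39, 7) + (52, 45). λ = (45 - 7)/(52 - 39) ≡ 38/13 mod 53. 13⁻¹ ≡ 49 (mod 53) since 13·49 = 637 ≡ 1, so λ ≡ 7.
  x = λ² - 39 - 52 = 49 - 91 ≡ 11; y = λ·(39 - 11) - 7 ≡ 30. → (11, 30)
10P: (11, 30) + (52, 45). λ = (45 - 30)/(52 - 11) ≡ 15/41 mod 53. 41⁻¹ ≡ 22 (mod 53), so λ ≡ 12.
  x = λ² - 11 - 52 = 144 - 63 ≡ 28; y = λ·(11 - 28) - 30 ≡ 31. → (28, 31)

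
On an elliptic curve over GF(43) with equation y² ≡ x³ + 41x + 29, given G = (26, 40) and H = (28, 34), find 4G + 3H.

First 4G:
Double-and-add on 4 = (100)₂. Start with G = (26, 40) for the leading 1-bit.
double: tangent at (26, 40): λ = (3·26² + 41)/(2·40) ≡ 5/37. 37⁻¹ ≡ 7 (mod 43), so λ ≡ 5·7 ≡ 35.
  x = λ² - 26 - 26 = 1225 - 52 ≡ 12; y = λ·(26 - 12) - 40 ≡ 20. → (12, 20)
double: tangent at (12, 20): λ = (3·12² + 41)/(2·20) ≡ 0/40. 40⁻¹ ≡ 14 (mod 43), so λ ≡ 0·14 ≡ 0.
  x = λ² - 12 - 12 = 0 - 24 ≡ 19; y = λ·(12 - 19) - 20 ≡ 23. → (19, 23)
4G = (19, 23).
Next 3H:
Repeated addition: build up to 3H.
2H: tangent at (28, 34): λ = (3·28² + 41)/(2·34) ≡ 28/25. 25⁻¹ ≡ 31 (mod 43), so λ ≡ 28·31 ≡ 8.
  x = λ² - 28 - 28 = 64 - 56 ≡ 8; y = λ·(28 - 8) - 34 ≡ 40. → (8, 40)
3H: (8, 40) + (28, 34). λ = (34 - 40)/(28 - 8) ≡ 37/20 mod 43. 20⁻¹ ≡ 28 (mod 43), so λ ≡ 4.
  x = λ² - 8 - 28 = 16 - 36 ≡ 23; y = λ·(8 - 23) - 40 ≡ 29. → (23, 29)
3H = (23, 29).
Finally 4G + 3H:
(19, 23) + (23, 29). λ = (29 - 23)/(23 - 19) ≡ 6/4 mod 43. 4⁻¹ ≡ 11 (mod 43), so λ ≡ 23.
  x = λ² - 19 - 23 = 529 - 42 ≡ 14; y = λ·(19 - 14) - 23 ≡ 6. → (14, 6)

(14, 6)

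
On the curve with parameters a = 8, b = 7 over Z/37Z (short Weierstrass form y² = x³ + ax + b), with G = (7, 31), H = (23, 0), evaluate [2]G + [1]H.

(34, 20)

First 2G:
Repeated addition: build up to 2G.
2G: tangent at (7, 31): λ = (3·7² + 8)/(2·31) ≡ 7/25. 25⁻¹ ≡ 3 (mod 37), so λ ≡ 7·3 ≡ 21.
  x = λ² - 7 - 7 = 441 - 14 ≡ 20; y = λ·(7 - 20) - 31 ≡ 29. → (20, 29)
2G = (20, 29).
Finally 2G + H:
(20, 29) + (23, 0). λ = (0 - 29)/(23 - 20) ≡ 8/3 mod 37. 3⁻¹ ≡ 25 (mod 37) since 3·25 = 75 ≡ 1, so λ ≡ 15.
  x = λ² - 20 - 23 = 225 - 43 ≡ 34; y = λ·(20 - 34) - 29 ≡ 20. → (34, 20)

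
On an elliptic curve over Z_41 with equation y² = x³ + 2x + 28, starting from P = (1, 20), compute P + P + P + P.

(5, 32)

Double-and-add on 4 = (100)₂. Start with P = (1, 20) for the leading 1-bit.
double: tangent at (1, 20): λ = (3·1² + 2)/(2·20) ≡ 5/40. 40⁻¹ ≡ 40 (mod 41) since 40·40 = 1600 ≡ 1, so λ ≡ 5·40 ≡ 36.
  x = λ² - 1 - 1 = 1296 - 2 ≡ 23; y = λ·(1 - 23) - 20 ≡ 8. → (23, 8)
double: tangent at (23, 8): λ = (3·23² + 2)/(2·8) ≡ 31/16. 16⁻¹ ≡ 18 (mod 41), so λ ≡ 31·18 ≡ 25.
  x = λ² - 23 - 23 = 625 - 46 ≡ 5; y = λ·(23 - 5) - 8 ≡ 32. → (5, 32)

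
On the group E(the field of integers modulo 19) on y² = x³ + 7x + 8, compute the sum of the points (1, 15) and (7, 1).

(1, 15) + (7, 1). λ = (1 - 15)/(7 - 1) ≡ 5/6 mod 19. 6⁻¹ ≡ 16 (mod 19) since 6·16 = 96 ≡ 1, so λ ≡ 4.
  x = λ² - 1 - 7 = 16 - 8 ≡ 8; y = λ·(1 - 8) - 15 ≡ 14. → (8, 14)

(8, 14)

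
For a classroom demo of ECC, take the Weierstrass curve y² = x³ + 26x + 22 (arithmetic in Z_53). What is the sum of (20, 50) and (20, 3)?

O

The two points share x = 20 and their y-coordinates satisfy 50 + 3 ≡ 0 (mod 53), so they are inverses. Their sum is ∞.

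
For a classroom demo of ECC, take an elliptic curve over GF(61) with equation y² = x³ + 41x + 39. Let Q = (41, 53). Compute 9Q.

Repeated addition: build up to 9Q.
2Q: tangent at (41, 53): λ = (3·41² + 41)/(2·53) ≡ 21/45. 45⁻¹ ≡ 19 (mod 61), so λ ≡ 21·19 ≡ 33.
  x = λ² - 41 - 41 = 1089 - 82 ≡ 31; y = λ·(41 - 31) - 53 ≡ 33. → (31, 33)
3Q: (31, 33) + (41, 53). λ = (53 - 33)/(41 - 31) ≡ 20/10 mod 61. 10⁻¹ ≡ 55 (mod 61), so λ ≡ 2.
  x = λ² - 31 - 41 = 4 - 72 ≡ 54; y = λ·(31 - 54) - 33 ≡ 43. → (54, 43)
4Q: (54, 43) + (41, 53). λ = (53 - 43)/(41 - 54) ≡ 10/48 mod 61. 48⁻¹ ≡ 14 (mod 61), so λ ≡ 18.
  x = λ² - 54 - 41 = 324 - 95 ≡ 46; y = λ·(54 - 46) - 43 ≡ 40. → (46, 40)
5Q: (46, 40) + (41, 53). λ = (53 - 40)/(41 - 46) ≡ 13/56 mod 61. 56⁻¹ ≡ 12 (mod 61) since 56·12 = 672 ≡ 1, so λ ≡ 34.
  x = λ² - 46 - 41 = 1156 - 87 ≡ 32; y = λ·(46 - 32) - 40 ≡ 9. → (32, 9)
6Q: (32, 9) + (41, 53). λ = (53 - 9)/(41 - 32) ≡ 44/9 mod 61. 9⁻¹ ≡ 34 (mod 61) since 9·34 = 306 ≡ 1, so λ ≡ 32.
  x = λ² - 32 - 41 = 1024 - 73 ≡ 36; y = λ·(32 - 36) - 9 ≡ 46. → (36, 46)
7Q: (36, 46) + (41, 53). λ = (53 - 46)/(41 - 36) ≡ 7/5 mod 61. 5⁻¹ ≡ 49 (mod 61) since 5·49 = 245 ≡ 1, so λ ≡ 38.
  x = λ² - 36 - 41 = 1444 - 77 ≡ 25; y = λ·(36 - 25) - 46 ≡ 6. → (25, 6)
8Q: (25, 6) + (41, 53). λ = (53 - 6)/(41 - 25) ≡ 47/16 mod 61. 16⁻¹ ≡ 42 (mod 61), so λ ≡ 22.
  x = λ² - 25 - 41 = 484 - 66 ≡ 52; y = λ·(25 - 52) - 6 ≡ 10. → (52, 10)
9Q: (52, 10) + (41, 53). λ = (53 - 10)/(41 - 52) ≡ 43/50 mod 61. 50⁻¹ ≡ 11 (mod 61), so λ ≡ 46.
  x = λ² - 52 - 41 = 2116 - 93 ≡ 10; y = λ·(52 - 10) - 10 ≡ 31. → (10, 31)

(10, 31)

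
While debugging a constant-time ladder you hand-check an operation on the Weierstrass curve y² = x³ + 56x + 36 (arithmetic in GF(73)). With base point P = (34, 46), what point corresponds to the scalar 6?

Repeated addition: build up to 6P.
2P: tangent at (34, 46): λ = (3·34² + 56)/(2·46) ≡ 20/19. 19⁻¹ ≡ 50 (mod 73), so λ ≡ 20·50 ≡ 51.
  x = λ² - 34 - 34 = 2601 - 68 ≡ 51; y = λ·(34 - 51) - 46 ≡ 36. → (51, 36)
3P: (51, 36) + (34, 46). λ = (46 - 36)/(34 - 51) ≡ 10/56 mod 73. 56⁻¹ ≡ 30 (mod 73) since 56·30 = 1680 ≡ 1, so λ ≡ 8.
  x = λ² - 51 - 34 = 64 - 85 ≡ 52; y = λ·(51 - 52) - 36 ≡ 29. → (52, 29)
4P: (52, 29) + (34, 46). λ = (46 - 29)/(34 - 52) ≡ 17/55 mod 73. 55⁻¹ ≡ 4 (mod 73), so λ ≡ 68.
  x = λ² - 52 - 34 = 4624 - 86 ≡ 12; y = λ·(52 - 12) - 29 ≡ 63. → (12, 63)
5P: (12, 63) + (34, 46). λ = (46 - 63)/(34 - 12) ≡ 56/22 mod 73. 22⁻¹ ≡ 10 (mod 73), so λ ≡ 49.
  x = λ² - 12 - 34 = 2401 - 46 ≡ 19; y = λ·(12 - 19) - 63 ≡ 32. → (19, 32)
6P: (19, 32) + (34, 46). λ = (46 - 32)/(34 - 19) ≡ 14/15 mod 73. 15⁻¹ ≡ 39 (mod 73) since 15·39 = 585 ≡ 1, so λ ≡ 35.
  x = λ² - 19 - 34 = 1225 - 53 ≡ 4; y = λ·(19 - 4) - 32 ≡ 55. → (4, 55)

(4, 55)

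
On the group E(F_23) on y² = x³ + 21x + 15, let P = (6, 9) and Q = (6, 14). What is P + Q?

The two points share x = 6 and their y-coordinates satisfy 9 + 14 ≡ 0 (mod 23), so they are inverses. Their sum is ∞.

O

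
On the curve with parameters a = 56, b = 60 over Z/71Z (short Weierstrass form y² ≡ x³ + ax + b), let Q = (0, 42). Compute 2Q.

(32, 55)

tangent at (0, 42): λ = (3·0² + 56)/(2·42) ≡ 56/13. 13⁻¹ ≡ 11 (mod 71) since 13·11 = 143 ≡ 1, so λ ≡ 56·11 ≡ 48.
  x = λ² - 0 - 0 = 2304 - 0 ≡ 32; y = λ·(0 - 32) - 42 ≡ 55. → (32, 55)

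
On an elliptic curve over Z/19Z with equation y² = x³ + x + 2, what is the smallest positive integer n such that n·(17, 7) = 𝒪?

12

2P: tangent at (17, 7): λ = (3·17² + 1)/(2·7) ≡ 13/14. 14⁻¹ ≡ 15 (mod 19) since 14·15 = 210 ≡ 1, so λ ≡ 13·15 ≡ 5.
  x = λ² - 17 - 17 = 25 - 34 ≡ 10; y = λ·(17 - 10) - 7 ≡ 9. → (10, 9)
3P: (10, 9) + (17, 7). λ = (7 - 9)/(17 - 10) ≡ 17/7 mod 19. 7⁻¹ ≡ 11 (mod 19), so λ ≡ 16.
  x = λ² - 10 - 17 = 256 - 27 ≡ 1; y = λ·(10 - 1) - 9 ≡ 2. → (1, 2)
4P: (1, 2) + (17, 7). λ = (7 - 2)/(17 - 1) ≡ 5/16 mod 19. 16⁻¹ ≡ 6 (mod 19) since 16·6 = 96 ≡ 1, so λ ≡ 11.
  x = λ² - 1 - 17 = 121 - 18 ≡ 8; y = λ·(1 - 8) - 2 ≡ 16. → (8, 16)
5P: (8, 16) + (17, 7). λ = (7 - 16)/(17 - 8) ≡ 10/9 mod 19. 9⁻¹ ≡ 17 (mod 19) since 9·17 = 153 ≡ 1, so λ ≡ 18.
  x = λ² - 8 - 17 = 324 - 25 ≡ 14; y = λ·(8 - 14) - 16 ≡ 9. → (14, 9)
6P: (14, 9) + (17, 7). λ = (7 - 9)/(17 - 14) ≡ 17/3 mod 19. 3⁻¹ ≡ 13 (mod 19), so λ ≡ 12.
  x = λ² - 14 - 17 = 144 - 31 ≡ 18; y = λ·(14 - 18) - 9 ≡ 0. → (18, 0)
7P: (18, 0) + (17, 7). λ = (7 - 0)/(17 - 18) ≡ 7/18 mod 19. 18⁻¹ ≡ 18 (mod 19), so λ ≡ 12.
  x = λ² - 18 - 17 = 144 - 35 ≡ 14; y = λ·(18 - 14) - 0 ≡ 10. → (14, 10)
8P: (14, 10) + (17, 7). λ = (7 - 10)/(17 - 14) ≡ 16/3 mod 19. 3⁻¹ ≡ 13 (mod 19), so λ ≡ 18.
  x = λ² - 14 - 17 = 324 - 31 ≡ 8; y = λ·(14 - 8) - 10 ≡ 3. → (8, 3)
9P: (8, 3) + (17, 7). λ = (7 - 3)/(17 - 8) ≡ 4/9 mod 19. 9⁻¹ ≡ 17 (mod 19) since 9·17 = 153 ≡ 1, so λ ≡ 11.
  x = λ² - 8 - 17 = 121 - 25 ≡ 1; y = λ·(8 - 1) - 3 ≡ 17. → (1, 17)
10P: (1, 17) + (17, 7). λ = (7 - 17)/(17 - 1) ≡ 9/16 mod 19. 16⁻¹ ≡ 6 (mod 19), so λ ≡ 16.
  x = λ² - 1 - 17 = 256 - 18 ≡ 10; y = λ·(1 - 10) - 17 ≡ 10. → (10, 10)
11P: (10, 10) + (17, 7). λ = (7 - 10)/(17 - 10) ≡ 16/7 mod 19. 7⁻¹ ≡ 11 (mod 19), so λ ≡ 5.
  x = λ² - 10 - 17 = 25 - 27 ≡ 17; y = λ·(10 - 17) - 10 ≡ 12. → (17, 12)
12P: (17, 12) + (17, 7): same x and y₁ ≡ -y₂, so the sum is 𝒪.
12P = 𝒪, so the order is 12.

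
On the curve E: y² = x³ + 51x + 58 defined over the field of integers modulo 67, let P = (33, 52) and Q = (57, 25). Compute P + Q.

(33, 52) + (57, 25). λ = (25 - 52)/(57 - 33) ≡ 40/24 mod 67. 24⁻¹ ≡ 14 (mod 67), so λ ≡ 24.
  x = λ² - 33 - 57 = 576 - 90 ≡ 17; y = λ·(33 - 17) - 52 ≡ 64. → (17, 64)

(17, 64)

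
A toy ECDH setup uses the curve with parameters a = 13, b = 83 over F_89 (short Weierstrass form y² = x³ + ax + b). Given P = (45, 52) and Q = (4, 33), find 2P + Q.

First 2P:
Repeated addition: build up to 2P.
2P: tangent at (45, 52): λ = (3·45² + 13)/(2·52) ≡ 36/15. 15⁻¹ ≡ 6 (mod 89), so λ ≡ 36·6 ≡ 38.
  x = λ² - 45 - 45 = 1444 - 90 ≡ 19; y = λ·(45 - 19) - 52 ≡ 46. → (19, 46)
2P = (19, 46).
Finally 2P + Q:
(19, 46) + (4, 33). λ = (33 - 46)/(4 - 19) ≡ 76/74 mod 89. 74⁻¹ ≡ 83 (mod 89), so λ ≡ 78.
  x = λ² - 19 - 4 = 6084 - 23 ≡ 9; y = λ·(19 - 9) - 46 ≡ 22. → (9, 22)

(9, 22)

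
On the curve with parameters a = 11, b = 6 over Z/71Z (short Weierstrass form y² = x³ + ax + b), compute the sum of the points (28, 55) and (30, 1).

(32, 53)

(28, 55) + (30, 1). λ = (1 - 55)/(30 - 28) ≡ 17/2 mod 71. 2⁻¹ ≡ 36 (mod 71), so λ ≡ 44.
  x = λ² - 28 - 30 = 1936 - 58 ≡ 32; y = λ·(28 - 32) - 55 ≡ 53. → (32, 53)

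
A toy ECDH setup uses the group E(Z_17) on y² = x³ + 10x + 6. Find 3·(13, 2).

(12, 16)

Write Q = (13, 2).
Repeated addition: build up to 3Q.
2Q: tangent at (13, 2): λ = (3·13² + 10)/(2·2) ≡ 7/4. 4⁻¹ ≡ 13 (mod 17), so λ ≡ 7·13 ≡ 6.
  x = λ² - 13 - 13 = 36 - 26 ≡ 10; y = λ·(13 - 10) - 2 ≡ 16. → (10, 16)
3Q: (10, 16) + (13, 2). λ = (2 - 16)/(13 - 10) ≡ 3/3 mod 17. 3⁻¹ ≡ 6 (mod 17) since 3·6 = 18 ≡ 1, so λ ≡ 1.
  x = λ² - 10 - 13 = 1 - 23 ≡ 12; y = λ·(10 - 12) - 16 ≡ 16. → (12, 16)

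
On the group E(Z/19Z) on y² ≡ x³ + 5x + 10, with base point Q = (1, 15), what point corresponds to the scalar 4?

Double-and-add on 4 = (100)₂. Start with Q = (1, 15) for the leading 1-bit.
double: tangent at (1, 15): λ = (3·1² + 5)/(2·15) ≡ 8/11. 11⁻¹ ≡ 7 (mod 19), so λ ≡ 8·7 ≡ 18.
  x = λ² - 1 - 1 = 324 - 2 ≡ 18; y = λ·(1 - 18) - 15 ≡ 2. → (18, 2)
double: tangent at (18, 2): λ = (3·18² + 5)/(2·2) ≡ 8/4. 4⁻¹ ≡ 5 (mod 19), so λ ≡ 8·5 ≡ 2.
  x = λ² - 18 - 18 = 4 - 36 ≡ 6; y = λ·(18 - 6) - 2 ≡ 3. → (6, 3)

(6, 3)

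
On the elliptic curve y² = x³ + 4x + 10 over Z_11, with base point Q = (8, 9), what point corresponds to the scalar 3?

(9, 4)

Repeated addition: build up to 3Q.
2Q: tangent at (8, 9): λ = (3·8² + 4)/(2·9) ≡ 9/7. 7⁻¹ ≡ 8 (mod 11), so λ ≡ 9·8 ≡ 6.
  x = λ² - 8 - 8 = 36 - 16 ≡ 9; y = λ·(8 - 9) - 9 ≡ 7. → (9, 7)
3Q: (9, 7) + (8, 9). λ = (9 - 7)/(8 - 9) ≡ 2/10 mod 11. 10⁻¹ ≡ 10 (mod 11), so λ ≡ 9.
  x = λ² - 9 - 8 = 81 - 17 ≡ 9; y = λ·(9 - 9) - 7 ≡ 4. → (9, 4)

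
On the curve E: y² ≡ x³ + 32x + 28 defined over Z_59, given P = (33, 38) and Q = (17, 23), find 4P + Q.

First 4P:
Double-and-add on 4 = (100)₂. Start with P = (33, 38) for the leading 1-bit.
double: tangent at (33, 38): λ = (3·33² + 32)/(2·38) ≡ 54/17. 17⁻¹ ≡ 7 (mod 59) since 17·7 = 119 ≡ 1, so λ ≡ 54·7 ≡ 24.
  x = λ² - 33 - 33 = 576 - 66 ≡ 38; y = λ·(33 - 38) - 38 ≡ 19. → (38, 19)
double: tangent at (38, 19): λ = (3·38² + 32)/(2·19) ≡ 57/38. 38⁻¹ ≡ 14 (mod 59), so λ ≡ 57·14 ≡ 31.
  x = λ² - 38 - 38 = 961 - 76 ≡ 0; y = λ·(38 - 0) - 19 ≡ 38. → (0, 38)
4P = (0, 38).
Finally 4P + Q:
(0, 38) + (17, 23). λ = (23 - 38)/(17 - 0) ≡ 44/17 mod 59. 17⁻¹ ≡ 7 (mod 59) since 17·7 = 119 ≡ 1, so λ ≡ 13.
  x = λ² - 0 - 17 = 169 - 17 ≡ 34; y = λ·(0 - 34) - 38 ≡ 51. → (34, 51)

(34, 51)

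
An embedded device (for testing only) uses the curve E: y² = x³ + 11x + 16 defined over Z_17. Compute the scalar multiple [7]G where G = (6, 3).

(10, 15)

Repeated addition: build up to 7G.
2G: tangent at (6, 3): λ = (3·6² + 11)/(2·3) ≡ 0/6. 6⁻¹ ≡ 3 (mod 17) since 6·3 = 18 ≡ 1, so λ ≡ 0·3 ≡ 0.
  x = λ² - 6 - 6 = 0 - 12 ≡ 5; y = λ·(6 - 5) - 3 ≡ 14. → (5, 14)
3G: (5, 14) + (6, 3). λ = (3 - 14)/(6 - 5) ≡ 6/1 mod 17. 1⁻¹ ≡ 1 (mod 17) since 1·1 = 1 ≡ 1, so λ ≡ 6.
  x = λ² - 5 - 6 = 36 - 11 ≡ 8; y = λ·(5 - 8) - 14 ≡ 2. → (8, 2)
4G: (8, 2) + (6, 3). λ = (3 - 2)/(6 - 8) ≡ 1/15 mod 17. 15⁻¹ ≡ 8 (mod 17), so λ ≡ 8.
  x = λ² - 8 - 6 = 64 - 14 ≡ 16; y = λ·(8 - 16) - 2 ≡ 2. → (16, 2)
5G: (16, 2) + (6, 3). λ = (3 - 2)/(6 - 16) ≡ 1/7 mod 17. 7⁻¹ ≡ 5 (mod 17), so λ ≡ 5.
  x = λ² - 16 - 6 = 25 - 22 ≡ 3; y = λ·(16 - 3) - 2 ≡ 12. → (3, 12)
6G: (3, 12) + (6, 3). λ = (3 - 12)/(6 - 3) ≡ 8/3 mod 17. 3⁻¹ ≡ 6 (mod 17) since 3·6 = 18 ≡ 1, so λ ≡ 14.
  x = λ² - 3 - 6 = 196 - 9 ≡ 0; y = λ·(3 - 0) - 12 ≡ 13. → (0, 13)
7G: (0, 13) + (6, 3). λ = (3 - 13)/(6 - 0) ≡ 7/6 mod 17. 6⁻¹ ≡ 3 (mod 17) since 6·3 = 18 ≡ 1, so λ ≡ 4.
  x = λ² - 0 - 6 = 16 - 6 ≡ 10; y = λ·(0 - 10) - 13 ≡ 15. → (10, 15)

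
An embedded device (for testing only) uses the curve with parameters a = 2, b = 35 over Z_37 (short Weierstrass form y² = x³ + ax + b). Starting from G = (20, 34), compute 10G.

Double-and-add on 10 = (1010)₂. Start with G = (20, 34) for the leading 1-bit.
double: tangent at (20, 34): λ = (3·20² + 2)/(2·34) ≡ 18/31. 31⁻¹ ≡ 6 (mod 37) since 31·6 = 186 ≡ 1, so λ ≡ 18·6 ≡ 34.
  x = λ² - 20 - 20 = 1156 - 40 ≡ 6; y = λ·(20 - 6) - 34 ≡ 35. → (6, 35)
double: tangent at (6, 35): λ = (3·6² + 2)/(2·35) ≡ 36/33. 33⁻¹ ≡ 9 (mod 37) since 33·9 = 297 ≡ 1, so λ ≡ 36·9 ≡ 28.
  x = λ² - 6 - 6 = 784 - 12 ≡ 32; y = λ·(6 - 32) - 35 ≡ 14. → (32, 14)
add G: (32, 14) + (20, 34). λ = (34 - 14)/(20 - 32) ≡ 20/25 mod 37. 25⁻¹ ≡ 3 (mod 37), so λ ≡ 23.
  x = λ² - 32 - 20 = 529 - 52 ≡ 33; y = λ·(32 - 33) - 14 ≡ 0. → (33, 0)
double: (33, 0) + (33, 0): same x and y₁ ≡ -y₂, so the sum is O.

O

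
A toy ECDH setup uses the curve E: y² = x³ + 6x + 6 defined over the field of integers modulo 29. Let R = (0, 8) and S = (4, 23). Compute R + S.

(1, 10)

(0, 8) + (4, 23). λ = (23 - 8)/(4 - 0) ≡ 15/4 mod 29. 4⁻¹ ≡ 22 (mod 29), so λ ≡ 11.
  x = λ² - 0 - 4 = 121 - 4 ≡ 1; y = λ·(0 - 1) - 8 ≡ 10. → (1, 10)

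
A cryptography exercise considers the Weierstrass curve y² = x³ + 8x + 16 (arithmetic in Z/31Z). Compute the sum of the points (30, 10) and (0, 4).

(6, 1)

(30, 10) + (0, 4). λ = (4 - 10)/(0 - 30) ≡ 25/1 mod 31. 1⁻¹ ≡ 1 (mod 31) since 1·1 = 1 ≡ 1, so λ ≡ 25.
  x = λ² - 30 - 0 = 625 - 30 ≡ 6; y = λ·(30 - 6) - 10 ≡ 1. → (6, 1)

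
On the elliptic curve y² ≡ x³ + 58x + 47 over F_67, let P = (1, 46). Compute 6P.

Double-and-add on 6 = (110)₂. Start with P = (1, 46) for the leading 1-bit.
double: tangent at (1, 46): λ = (3·1² + 58)/(2·46) ≡ 61/25. 25⁻¹ ≡ 59 (mod 67) since 25·59 = 1475 ≡ 1, so λ ≡ 61·59 ≡ 48.
  x = λ² - 1 - 1 = 2304 - 2 ≡ 24; y = λ·(1 - 24) - 46 ≡ 56. → (24, 56)
add P: (24, 56) + (1, 46). λ = (46 - 56)/(1 - 24) ≡ 57/44 mod 67. 44⁻¹ ≡ 32 (mod 67), so λ ≡ 15.
  x = λ² - 24 - 1 = 225 - 25 ≡ 66; y = λ·(24 - 66) - 56 ≡ 51. → (66, 51)
double: tangent at (66, 51): λ = (3·66² + 58)/(2·51) ≡ 61/35. 35⁻¹ ≡ 23 (mod 67), so λ ≡ 61·23 ≡ 63.
  x = λ² - 66 - 66 = 3969 - 132 ≡ 18; y = λ·(66 - 18) - 51 ≡ 25. → (18, 25)

(18, 25)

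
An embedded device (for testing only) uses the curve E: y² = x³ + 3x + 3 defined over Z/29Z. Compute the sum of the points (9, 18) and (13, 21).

(13, 8)

(9, 18) + (13, 21). λ = (21 - 18)/(13 - 9) ≡ 3/4 mod 29. 4⁻¹ ≡ 22 (mod 29), so λ ≡ 8.
  x = λ² - 9 - 13 = 64 - 22 ≡ 13; y = λ·(9 - 13) - 18 ≡ 8. → (13, 8)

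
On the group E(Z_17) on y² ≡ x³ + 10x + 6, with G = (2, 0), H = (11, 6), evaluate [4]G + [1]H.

First 4G:
Repeated addition: build up to 4G.
2G: (2, 0) + (2, 0): same x and y₁ ≡ -y₂, so the sum is O.
3G: O + (2, 0) = (2, 0) (identity).
4G: (2, 0) + (2, 0): same x and y₁ ≡ -y₂, so the sum is O.
4G = O.
Finally 4G + H:
O + (11, 6) = (11, 6) (identity).

(11, 6)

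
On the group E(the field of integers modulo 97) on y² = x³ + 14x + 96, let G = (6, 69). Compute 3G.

Repeated addition: build up to 3G.
2G: tangent at (6, 69): λ = (3·6² + 14)/(2·69) ≡ 25/41. 41⁻¹ ≡ 71 (mod 97) since 41·71 = 2911 ≡ 1, so λ ≡ 25·71 ≡ 29.
  x = λ² - 6 - 6 = 841 - 12 ≡ 53; y = λ·(6 - 53) - 69 ≡ 23. → (53, 23)
3G: (53, 23) + (6, 69). λ = (69 - 23)/(6 - 53) ≡ 46/50 mod 97. 50⁻¹ ≡ 33 (mod 97) since 50·33 = 1650 ≡ 1, so λ ≡ 63.
  x = λ² - 53 - 6 = 3969 - 59 ≡ 30; y = λ·(53 - 30) - 23 ≡ 68. → (30, 68)

(30, 68)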